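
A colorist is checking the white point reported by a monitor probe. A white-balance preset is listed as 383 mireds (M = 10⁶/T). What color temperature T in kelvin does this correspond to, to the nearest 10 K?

T = 10⁶ / 383 = 2610.97 K → 2610 K.

2610 K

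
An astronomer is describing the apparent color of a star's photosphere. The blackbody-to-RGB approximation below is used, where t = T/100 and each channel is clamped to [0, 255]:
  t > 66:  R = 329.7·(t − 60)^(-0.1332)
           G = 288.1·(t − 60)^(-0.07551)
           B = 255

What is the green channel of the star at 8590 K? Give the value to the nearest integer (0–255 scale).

225

t = 8590/100 = 85.9; the t > 66 branch applies.
G = 288.1·(85.9 − 60)^(-0.07551) = 288.1·25.9^(-0.07551) = 288.1·0.78214 = 225.333.
Rounded: 225.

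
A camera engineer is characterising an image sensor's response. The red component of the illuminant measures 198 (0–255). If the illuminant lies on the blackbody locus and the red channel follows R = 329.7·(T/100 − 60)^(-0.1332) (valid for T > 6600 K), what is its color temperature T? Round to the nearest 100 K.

10600 K

(t − 60)^(-0.1332) = 198/329.7 = 0.60055.
t − 60 = 0.60055^(1/-0.1332) = 0.60055^(-7.508) = 45.980, so t = 105.980.
T = 100·t = 10598 K → 10600 K to the nearest 100 K.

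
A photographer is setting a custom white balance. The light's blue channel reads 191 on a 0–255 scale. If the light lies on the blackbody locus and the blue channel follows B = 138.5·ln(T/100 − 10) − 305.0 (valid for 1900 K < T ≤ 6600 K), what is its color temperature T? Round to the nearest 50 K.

4600 K

ln(t − 10) = (191 + 305.0) / 138.5 = 3.5812.
t − 10 = e^3.5812 = 35.918, so t = 45.918.
T = 100·t = 4592 K → 4600 K to the nearest 50 K.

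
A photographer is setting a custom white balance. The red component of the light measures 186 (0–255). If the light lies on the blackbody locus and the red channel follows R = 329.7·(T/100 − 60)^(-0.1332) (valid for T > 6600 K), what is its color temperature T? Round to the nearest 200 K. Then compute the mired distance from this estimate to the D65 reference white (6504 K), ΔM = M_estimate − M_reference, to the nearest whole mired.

-79 mireds

(t − 60)^(-0.1332) = 186/329.7 = 0.56415.
t − 60 = 0.56415^(1/-0.1332) = 0.56415^(-7.508) = 73.521, so t = 133.521.
T = 100·t = 13352 K → 13400 K to the nearest 200 K.
M_estimate = 10⁶/13400 = 74.63; M_reference = 10⁶/6504 = 153.75.
ΔM = 74.63 − 153.75 = -79.12 → -79 mireds.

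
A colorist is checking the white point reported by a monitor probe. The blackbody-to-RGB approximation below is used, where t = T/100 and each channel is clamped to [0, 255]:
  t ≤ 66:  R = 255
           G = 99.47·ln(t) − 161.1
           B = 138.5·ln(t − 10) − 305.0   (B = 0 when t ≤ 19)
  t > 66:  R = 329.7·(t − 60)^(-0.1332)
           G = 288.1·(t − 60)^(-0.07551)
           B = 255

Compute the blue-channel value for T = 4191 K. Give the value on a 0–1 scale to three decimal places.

t = 4191/100 = 41.91; the t ≤ 66 branch applies.
B = 138.5·ln(41.91 − 10) − 305.0 = 138.5·ln 31.91 − 305.0 = 138.5·3.4629 − 305.0 = 174.614.
On a 0–1 scale: 174.614/255 = 0.6848 → 0.685.

0.685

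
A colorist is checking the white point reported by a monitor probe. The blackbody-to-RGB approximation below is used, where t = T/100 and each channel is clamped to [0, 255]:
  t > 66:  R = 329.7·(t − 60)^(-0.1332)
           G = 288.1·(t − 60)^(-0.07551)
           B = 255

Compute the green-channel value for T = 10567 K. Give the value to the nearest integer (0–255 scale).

216

t = 10567/100 = 105.67; the t > 66 branch applies.
G = 288.1·(105.67 − 60)^(-0.07551) = 288.1·45.67^(-0.07551) = 288.1·0.74934 = 215.886.
Rounded: 216.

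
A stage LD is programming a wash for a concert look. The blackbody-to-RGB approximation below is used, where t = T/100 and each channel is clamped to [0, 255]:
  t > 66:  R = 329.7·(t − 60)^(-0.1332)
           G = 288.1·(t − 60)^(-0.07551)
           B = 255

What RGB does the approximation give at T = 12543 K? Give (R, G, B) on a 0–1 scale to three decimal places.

t = 12543/100 = 125.43; the t > 66 branch applies.
R = 329.7·(125.43 − 60)^(-0.1332) = 329.7·65.43^(-0.1332) = 329.7·0.57298 = 188.911.
G = 288.1·(125.43 − 60)^(-0.07551) = 288.1·65.43^(-0.07551) = 288.1·0.72927 = 210.104.
B = 255 by definition for t > 66.
Dividing each by 255: (0.7408, 0.8239, 1.0000) → (0.741, 0.824, 1.000).

(0.741, 0.824, 1.000)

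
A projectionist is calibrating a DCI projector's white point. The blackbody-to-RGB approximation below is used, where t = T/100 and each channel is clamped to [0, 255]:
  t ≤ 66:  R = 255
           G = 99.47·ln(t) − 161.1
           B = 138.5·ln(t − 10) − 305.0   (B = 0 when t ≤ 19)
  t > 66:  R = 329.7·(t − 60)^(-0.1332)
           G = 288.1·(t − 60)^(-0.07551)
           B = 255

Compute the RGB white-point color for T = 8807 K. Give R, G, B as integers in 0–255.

t = 8807/100 = 88.07; the t > 66 branch applies.
R = 329.7·(88.07 − 60)^(-0.1332) = 329.7·28.07^(-0.1332) = 329.7·0.64135 = 211.453.
G = 288.1·(88.07 − 60)^(-0.07551) = 288.1·28.07^(-0.07551) = 288.1·0.77740 = 223.968.
B = 255 by definition for t > 66.
Rounded: (211, 224, 255).

R=211, G=224, B=255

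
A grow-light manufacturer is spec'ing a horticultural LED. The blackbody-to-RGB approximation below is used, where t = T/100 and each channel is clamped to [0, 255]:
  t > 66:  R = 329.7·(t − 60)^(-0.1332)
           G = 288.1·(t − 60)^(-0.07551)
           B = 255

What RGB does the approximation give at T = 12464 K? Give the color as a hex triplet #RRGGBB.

t = 12464/100 = 124.64; the t > 66 branch applies.
R = 329.7·(124.64 − 60)^(-0.1332) = 329.7·64.64^(-0.1332) = 329.7·0.57391 = 189.217.
G = 288.1·(124.64 − 60)^(-0.07551) = 288.1·64.64^(-0.07551) = 288.1·0.72994 = 210.297.
B = 255 by definition for t > 66.
Rounded: (189, 210, 255).
In hex: #BDD2FF.

#BDD2FF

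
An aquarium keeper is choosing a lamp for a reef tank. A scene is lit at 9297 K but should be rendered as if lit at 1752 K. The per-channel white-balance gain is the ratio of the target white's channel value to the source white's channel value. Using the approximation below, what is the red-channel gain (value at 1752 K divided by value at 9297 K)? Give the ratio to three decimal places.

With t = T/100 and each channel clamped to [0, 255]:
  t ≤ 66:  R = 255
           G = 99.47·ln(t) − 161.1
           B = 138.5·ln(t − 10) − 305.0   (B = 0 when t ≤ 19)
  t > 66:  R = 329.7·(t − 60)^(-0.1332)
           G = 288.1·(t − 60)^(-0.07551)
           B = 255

1.232

At 9297 K (t = 92.97):
  R = 329.7·(92.97 − 60)^(-0.1332) = 329.7·32.97^(-0.1332) = 329.7·0.62775 = 206.969.
At 1752 K (t = 17.52):
  R = 255 by definition for t ≤ 66.
Gain = 255.000 / 206.969 = 1.2321 → 1.232.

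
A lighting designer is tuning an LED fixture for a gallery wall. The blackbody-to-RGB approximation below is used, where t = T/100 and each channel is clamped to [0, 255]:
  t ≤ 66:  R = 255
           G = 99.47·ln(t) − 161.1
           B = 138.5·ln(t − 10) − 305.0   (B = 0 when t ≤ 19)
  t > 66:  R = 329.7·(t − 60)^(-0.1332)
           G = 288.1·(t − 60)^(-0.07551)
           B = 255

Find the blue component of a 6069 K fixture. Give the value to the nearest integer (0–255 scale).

t = 6069/100 = 60.69; the t ≤ 66 branch applies.
B = 138.5·ln(60.69 − 10) − 305.0 = 138.5·ln 50.69 − 305.0 = 138.5·3.9257 − 305.0 = 238.713.
Rounded: 239.

239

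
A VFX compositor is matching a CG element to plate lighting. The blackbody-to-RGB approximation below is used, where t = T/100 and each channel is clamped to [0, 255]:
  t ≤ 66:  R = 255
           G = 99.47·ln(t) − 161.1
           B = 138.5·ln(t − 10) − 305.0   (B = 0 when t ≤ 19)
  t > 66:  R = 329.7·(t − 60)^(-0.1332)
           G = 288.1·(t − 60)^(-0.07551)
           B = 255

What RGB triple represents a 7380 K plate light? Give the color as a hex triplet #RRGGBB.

#E8ECFF

t = 7380/100 = 73.8; the t > 66 branch applies.
R = 329.7·(73.8 − 60)^(-0.1332) = 329.7·13.8^(-0.1332) = 329.7·0.70497 = 232.427.
G = 288.1·(73.8 − 60)^(-0.07551) = 288.1·13.8^(-0.07551) = 288.1·0.82022 = 236.304.
B = 255 by definition for t > 66.
Rounded: (232, 236, 255).
In hex: #E8ECFF.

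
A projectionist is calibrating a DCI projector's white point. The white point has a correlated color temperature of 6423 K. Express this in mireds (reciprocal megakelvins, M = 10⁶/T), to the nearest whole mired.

156 mireds

M = 10⁶ / 6423 = 155.690 → 156 mireds.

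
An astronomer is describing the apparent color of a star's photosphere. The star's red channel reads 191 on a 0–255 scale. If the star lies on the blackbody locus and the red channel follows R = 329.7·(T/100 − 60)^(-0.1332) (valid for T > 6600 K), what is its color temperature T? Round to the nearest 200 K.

12000 K

(t − 60)^(-0.1332) = 191/329.7 = 0.57931.
t − 60 = 0.57931^(1/-0.1332) = 0.57931^(-7.508) = 60.245, so t = 120.245.
T = 100·t = 12025 K → 12000 K to the nearest 200 K.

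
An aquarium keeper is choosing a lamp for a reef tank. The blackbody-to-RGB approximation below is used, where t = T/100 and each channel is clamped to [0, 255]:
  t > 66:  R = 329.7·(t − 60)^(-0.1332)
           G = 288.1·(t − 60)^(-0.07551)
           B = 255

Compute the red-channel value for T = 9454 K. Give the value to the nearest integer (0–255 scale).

t = 9454/100 = 94.54; the t > 66 branch applies.
R = 329.7·(94.54 − 60)^(-0.1332) = 329.7·34.54^(-0.1332) = 329.7·0.62387 = 205.691.
Rounded: 206.

206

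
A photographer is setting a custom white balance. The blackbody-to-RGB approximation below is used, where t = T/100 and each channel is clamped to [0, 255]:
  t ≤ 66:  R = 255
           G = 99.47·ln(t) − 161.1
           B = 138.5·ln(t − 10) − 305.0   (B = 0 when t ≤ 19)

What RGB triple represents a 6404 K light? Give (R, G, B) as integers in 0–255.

t = 6404/100 = 64.04; the t ≤ 66 branch applies.
R = 255 by definition for t ≤ 66.
G = 99.47·ln 64.04 − 161.1 = 99.47·4.1595 − 161.1 = 252.646.
B = 138.5·ln(64.04 − 10) − 305.0 = 138.5·ln 54.04 − 305.0 = 138.5·3.9897 − 305.0 = 247.577.
Rounded: (255, 253, 248).

(255, 253, 248)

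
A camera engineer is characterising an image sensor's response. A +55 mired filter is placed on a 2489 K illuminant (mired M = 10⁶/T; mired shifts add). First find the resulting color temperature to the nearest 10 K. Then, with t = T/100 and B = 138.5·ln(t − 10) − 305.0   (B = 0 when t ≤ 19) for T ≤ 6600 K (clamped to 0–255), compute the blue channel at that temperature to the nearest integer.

M_in = 10⁶/2489 = 401.77; M_out = 401.77 + (+55) = 456.77.
T_out = 10⁶/456.77 = 2189.3 K → 2190 K; t = 21.9.
B = 138.5·ln(21.9 − 10) − 305.0 = 138.5·ln 11.9 − 305.0 = 138.5·2.4765 − 305.0 = 38.001.
Rounded: 38.

38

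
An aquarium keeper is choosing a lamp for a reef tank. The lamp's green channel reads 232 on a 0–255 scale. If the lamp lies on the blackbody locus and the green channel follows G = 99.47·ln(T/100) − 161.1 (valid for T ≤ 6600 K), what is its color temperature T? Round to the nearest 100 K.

5200 K

ln t = (232 + 161.1) / 99.47 = 3.9519.
t = e^3.9519 = 52.036.
T = 100·t = 5204 K → 5200 K to the nearest 100 K.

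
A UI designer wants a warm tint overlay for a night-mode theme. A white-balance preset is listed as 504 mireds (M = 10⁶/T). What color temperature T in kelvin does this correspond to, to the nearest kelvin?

1984 K

T = 10⁶ / 504 = 1984.13 K → 1984 K.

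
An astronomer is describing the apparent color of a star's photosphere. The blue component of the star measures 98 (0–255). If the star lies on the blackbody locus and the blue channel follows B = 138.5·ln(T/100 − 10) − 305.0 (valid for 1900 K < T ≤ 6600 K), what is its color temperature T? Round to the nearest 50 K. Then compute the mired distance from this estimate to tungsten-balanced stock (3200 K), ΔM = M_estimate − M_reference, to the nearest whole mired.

ln(t − 10) = (98 + 305.0) / 138.5 = 2.9097.
t − 10 = e^2.9097 = 18.352, so t = 28.352.
T = 100·t = 2835 K → 2850 K to the nearest 50 K.
M_estimate = 10⁶/2850 = 350.88; M_reference = 10⁶/3200 = 312.50.
ΔM = 350.88 − 312.50 = 38.38 → +38 mireds.

+38 mireds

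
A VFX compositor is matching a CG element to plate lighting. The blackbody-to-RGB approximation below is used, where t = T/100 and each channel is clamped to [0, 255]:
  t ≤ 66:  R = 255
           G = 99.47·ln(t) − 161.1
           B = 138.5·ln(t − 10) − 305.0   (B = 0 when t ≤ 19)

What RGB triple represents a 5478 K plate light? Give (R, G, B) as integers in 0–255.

(255, 237, 222)

t = 5478/100 = 54.78; the t ≤ 66 branch applies.
R = 255 by definition for t ≤ 66.
G = 99.47·ln 54.78 − 161.1 = 99.47·4.0033 − 161.1 = 237.111.
B = 138.5·ln(54.78 − 10) − 305.0 = 138.5·ln 44.78 − 305.0 = 138.5·3.8018 − 305.0 = 221.544.
Rounded: (255, 237, 222).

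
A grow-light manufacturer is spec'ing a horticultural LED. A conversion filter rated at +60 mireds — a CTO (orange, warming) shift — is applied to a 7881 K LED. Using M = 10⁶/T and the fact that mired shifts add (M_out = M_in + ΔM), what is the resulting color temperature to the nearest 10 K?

M_in = 10⁶/7881 = 126.89 mireds.
M_out = 126.89 + (+60) = 186.89 mireds.
T_out = 10⁶/186.89 = 5350.8 K → 5350 K.

5350 K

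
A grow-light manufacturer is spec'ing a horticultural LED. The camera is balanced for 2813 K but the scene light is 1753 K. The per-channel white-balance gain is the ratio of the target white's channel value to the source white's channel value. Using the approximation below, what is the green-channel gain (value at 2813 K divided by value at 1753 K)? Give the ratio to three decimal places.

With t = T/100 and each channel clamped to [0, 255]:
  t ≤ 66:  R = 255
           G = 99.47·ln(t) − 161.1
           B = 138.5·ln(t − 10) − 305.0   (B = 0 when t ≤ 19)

1.380

At 1753 K (t = 17.53):
  G = 99.47·ln 17.53 − 161.1 = 99.47·2.8639 − 161.1 = 123.773.
At 2813 K (t = 28.13):
  G = 99.47·ln 28.13 − 161.1 = 99.47·3.3368 − 161.1 = 170.815.
Gain = 170.815 / 123.773 = 1.3801 → 1.380.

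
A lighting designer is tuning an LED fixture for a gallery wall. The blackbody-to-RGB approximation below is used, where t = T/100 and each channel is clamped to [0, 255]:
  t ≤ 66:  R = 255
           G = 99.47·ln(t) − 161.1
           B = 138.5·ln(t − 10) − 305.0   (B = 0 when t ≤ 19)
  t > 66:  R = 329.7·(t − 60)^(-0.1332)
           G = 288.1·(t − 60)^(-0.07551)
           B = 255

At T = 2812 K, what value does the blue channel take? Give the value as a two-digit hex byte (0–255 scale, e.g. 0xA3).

0x60

t = 2812/100 = 28.12; the t ≤ 66 branch applies.
B = 138.5·ln(28.12 − 10) − 305.0 = 138.5·ln 18.12 − 305.0 = 138.5·2.8970 − 305.0 = 96.237.
Rounded: 96; in hex, 0x60.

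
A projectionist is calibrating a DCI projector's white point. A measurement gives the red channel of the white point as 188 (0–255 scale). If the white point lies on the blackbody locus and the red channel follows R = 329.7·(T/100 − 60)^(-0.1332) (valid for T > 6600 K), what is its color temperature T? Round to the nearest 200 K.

(t − 60)^(-0.1332) = 188/329.7 = 0.57022.
t − 60 = 0.57022^(1/-0.1332) = 0.57022^(-7.508) = 67.848, so t = 127.848.
T = 100·t = 12785 K → 12800 K to the nearest 200 K.

12800 K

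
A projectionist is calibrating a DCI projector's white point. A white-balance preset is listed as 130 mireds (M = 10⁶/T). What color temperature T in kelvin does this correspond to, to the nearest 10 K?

T = 10⁶ / 130 = 7692.31 K → 7690 K.

7690 K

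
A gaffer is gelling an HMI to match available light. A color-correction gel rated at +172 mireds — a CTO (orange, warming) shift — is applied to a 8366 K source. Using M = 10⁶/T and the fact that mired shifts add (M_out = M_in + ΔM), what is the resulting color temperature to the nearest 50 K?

M_in = 10⁶/8366 = 119.53 mireds.
M_out = 119.53 + (+172) = 291.53 mireds.
T_out = 10⁶/291.53 = 3430.2 K → 3450 K.

3450 K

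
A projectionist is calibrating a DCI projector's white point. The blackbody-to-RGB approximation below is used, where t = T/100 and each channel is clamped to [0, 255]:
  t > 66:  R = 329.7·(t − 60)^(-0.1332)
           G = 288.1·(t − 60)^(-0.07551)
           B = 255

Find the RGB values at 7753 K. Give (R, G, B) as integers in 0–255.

t = 7753/100 = 77.53; the t > 66 branch applies.
R = 329.7·(77.53 − 60)^(-0.1332) = 329.7·17.53^(-0.1332) = 329.7·0.68285 = 225.137.
G = 288.1·(77.53 − 60)^(-0.07551) = 288.1·17.53^(-0.07551) = 288.1·0.80553 = 232.073.
B = 255 by definition for t > 66.
Rounded: (225, 232, 255).

(225, 232, 255)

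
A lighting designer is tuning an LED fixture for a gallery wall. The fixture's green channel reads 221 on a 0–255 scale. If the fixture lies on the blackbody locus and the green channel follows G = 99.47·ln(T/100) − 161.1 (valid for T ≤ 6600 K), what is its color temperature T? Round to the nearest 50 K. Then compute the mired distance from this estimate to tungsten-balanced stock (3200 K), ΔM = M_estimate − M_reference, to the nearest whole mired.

-97 mireds

ln t = (221 + 161.1) / 99.47 = 3.8414.
t = e^3.8414 = 46.589.
T = 100·t = 4659 K → 4650 K to the nearest 50 K.
M_estimate = 10⁶/4650 = 215.05; M_reference = 10⁶/3200 = 312.50.
ΔM = 215.05 − 312.50 = -97.45 → -97 mireds.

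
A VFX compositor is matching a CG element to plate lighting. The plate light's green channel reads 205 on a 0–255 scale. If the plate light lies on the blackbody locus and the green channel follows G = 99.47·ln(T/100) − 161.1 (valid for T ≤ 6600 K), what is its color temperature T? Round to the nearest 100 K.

ln t = (205 + 161.1) / 99.47 = 3.6805.
t = e^3.6805 = 39.666.
T = 100·t = 3967 K → 4000 K to the nearest 100 K.

4000 K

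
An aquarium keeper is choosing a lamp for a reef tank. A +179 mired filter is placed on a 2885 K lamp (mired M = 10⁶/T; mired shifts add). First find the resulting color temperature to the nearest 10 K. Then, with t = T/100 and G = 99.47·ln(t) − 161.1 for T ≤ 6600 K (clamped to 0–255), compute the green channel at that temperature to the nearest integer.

132

M_in = 10⁶/2885 = 346.62; M_out = 346.62 + (+179) = 525.62.
T_out = 10⁶/525.62 = 1902.5 K → 1900 K; t = 19.
G = 99.47·ln 19 − 161.1 = 99.47·2.9444 − 161.1 = 131.783.
Rounded: 132.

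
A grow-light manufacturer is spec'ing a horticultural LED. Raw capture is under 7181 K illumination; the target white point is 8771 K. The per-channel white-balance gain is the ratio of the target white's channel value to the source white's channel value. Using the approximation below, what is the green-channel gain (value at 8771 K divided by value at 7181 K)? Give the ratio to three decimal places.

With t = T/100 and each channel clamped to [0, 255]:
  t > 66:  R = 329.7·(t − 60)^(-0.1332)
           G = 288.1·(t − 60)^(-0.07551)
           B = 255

0.938

At 7181 K (t = 71.81):
  G = 288.1·(71.81 − 60)^(-0.07551) = 288.1·11.81^(-0.07551) = 288.1·0.82992 = 239.099.
At 8771 K (t = 87.71):
  G = 288.1·(87.71 − 60)^(-0.07551) = 288.1·27.71^(-0.07551) = 288.1·0.77816 = 224.187.
Gain = 224.187 / 239.099 = 0.9376 → 0.938.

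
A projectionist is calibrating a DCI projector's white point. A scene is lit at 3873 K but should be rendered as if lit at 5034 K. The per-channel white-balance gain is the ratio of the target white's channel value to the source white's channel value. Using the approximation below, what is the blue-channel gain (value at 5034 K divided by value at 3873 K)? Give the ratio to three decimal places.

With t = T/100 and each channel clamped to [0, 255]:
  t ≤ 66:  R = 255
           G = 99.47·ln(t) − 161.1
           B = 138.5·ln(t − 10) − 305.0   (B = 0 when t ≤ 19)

At 3873 K (t = 38.73):
  B = 138.5·ln(38.73 − 10) − 305.0 = 138.5·ln 28.73 − 305.0 = 138.5·3.3579 − 305.0 = 160.075.
At 5034 K (t = 50.34):
  B = 138.5·ln(50.34 − 10) − 305.0 = 138.5·ln 40.34 − 305.0 = 138.5·3.6973 − 305.0 = 207.082.
Gain = 207.082 / 160.075 = 1.2937 → 1.294.

1.294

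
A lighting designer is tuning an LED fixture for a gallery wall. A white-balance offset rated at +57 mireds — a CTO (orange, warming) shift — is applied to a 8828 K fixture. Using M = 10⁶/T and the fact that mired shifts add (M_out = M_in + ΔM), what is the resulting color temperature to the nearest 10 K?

5870 K

M_in = 10⁶/8828 = 113.28 mireds.
M_out = 113.28 + (+57) = 170.28 mireds.
T_out = 10⁶/170.28 = 5872.8 K → 5870 K.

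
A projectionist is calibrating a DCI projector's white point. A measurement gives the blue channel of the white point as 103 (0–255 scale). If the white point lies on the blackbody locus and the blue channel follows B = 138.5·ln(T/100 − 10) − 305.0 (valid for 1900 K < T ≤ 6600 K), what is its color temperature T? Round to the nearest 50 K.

ln(t − 10) = (103 + 305.0) / 138.5 = 2.9458.
t − 10 = e^2.9458 = 19.027, so t = 29.027.
T = 100·t = 2903 K → 2900 K to the nearest 50 K.

2900 K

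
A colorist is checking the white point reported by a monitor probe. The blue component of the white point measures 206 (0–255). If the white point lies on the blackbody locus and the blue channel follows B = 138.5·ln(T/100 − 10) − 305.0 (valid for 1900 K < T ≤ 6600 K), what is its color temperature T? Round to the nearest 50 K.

ln(t − 10) = (206 + 305.0) / 138.5 = 3.6895.
t − 10 = e^3.6895 = 40.026, so t = 50.026.
T = 100·t = 5003 K → 5000 K to the nearest 50 K.

5000 K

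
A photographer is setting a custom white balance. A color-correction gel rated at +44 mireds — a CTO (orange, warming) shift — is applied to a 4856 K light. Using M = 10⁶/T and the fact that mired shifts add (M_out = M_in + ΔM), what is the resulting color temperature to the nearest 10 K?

4000 K

M_in = 10⁶/4856 = 205.93 mireds.
M_out = 205.93 + (+44) = 249.93 mireds.
T_out = 10⁶/249.93 = 4001.1 K → 4000 K.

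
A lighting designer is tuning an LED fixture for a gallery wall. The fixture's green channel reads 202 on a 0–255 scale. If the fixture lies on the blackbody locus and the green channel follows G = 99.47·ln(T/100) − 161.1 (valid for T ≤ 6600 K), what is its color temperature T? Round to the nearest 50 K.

3850 K

ln t = (202 + 161.1) / 99.47 = 3.6503.
t = e^3.6503 = 38.488.
T = 100·t = 3849 K → 3850 K to the nearest 50 K.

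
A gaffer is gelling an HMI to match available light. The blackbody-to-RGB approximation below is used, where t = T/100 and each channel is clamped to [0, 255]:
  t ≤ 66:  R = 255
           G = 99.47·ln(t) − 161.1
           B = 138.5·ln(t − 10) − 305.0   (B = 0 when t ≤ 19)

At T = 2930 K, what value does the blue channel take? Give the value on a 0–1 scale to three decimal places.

0.412

t = 2930/100 = 29.3; the t ≤ 66 branch applies.
B = 138.5·ln(29.3 − 10) − 305.0 = 138.5·ln 19.3 − 305.0 = 138.5·2.9601 − 305.0 = 104.975.
On a 0–1 scale: 104.975/255 = 0.4117 → 0.412.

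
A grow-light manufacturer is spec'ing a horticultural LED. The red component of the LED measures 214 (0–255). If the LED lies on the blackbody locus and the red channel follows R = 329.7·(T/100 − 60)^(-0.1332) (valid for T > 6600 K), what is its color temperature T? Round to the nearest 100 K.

8600 K

(t − 60)^(-0.1332) = 214/329.7 = 0.64907.
t − 60 = 0.64907^(1/-0.1332) = 0.64907^(-7.508) = 25.657, so t = 85.657.
T = 100·t = 8566 K → 8600 K to the nearest 100 K.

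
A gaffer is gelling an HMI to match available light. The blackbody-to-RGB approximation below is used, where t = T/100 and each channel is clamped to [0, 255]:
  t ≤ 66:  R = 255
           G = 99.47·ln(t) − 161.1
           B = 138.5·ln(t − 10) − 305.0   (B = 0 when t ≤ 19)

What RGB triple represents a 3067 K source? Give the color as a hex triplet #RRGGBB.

t = 3067/100 = 30.67; the t ≤ 66 branch applies.
R = 255 by definition for t ≤ 66.
G = 99.47·ln 30.67 − 161.1 = 99.47·3.4233 − 161.1 = 179.414.
B = 138.5·ln(30.67 − 10) − 305.0 = 138.5·ln 20.67 − 305.0 = 138.5·3.0287 − 305.0 = 114.473.
Rounded: (255, 179, 114).
In hex: #FFB372.

#FFB372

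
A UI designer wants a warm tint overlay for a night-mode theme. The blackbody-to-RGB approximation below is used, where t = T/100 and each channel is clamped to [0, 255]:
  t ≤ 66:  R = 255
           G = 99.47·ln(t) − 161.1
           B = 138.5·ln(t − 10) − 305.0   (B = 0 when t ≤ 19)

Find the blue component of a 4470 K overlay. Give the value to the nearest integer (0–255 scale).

186

t = 4470/100 = 44.7; the t ≤ 66 branch applies.
B = 138.5·ln(44.7 − 10) − 305.0 = 138.5·ln 34.7 − 305.0 = 138.5·3.5467 − 305.0 = 186.223.
Rounded: 186.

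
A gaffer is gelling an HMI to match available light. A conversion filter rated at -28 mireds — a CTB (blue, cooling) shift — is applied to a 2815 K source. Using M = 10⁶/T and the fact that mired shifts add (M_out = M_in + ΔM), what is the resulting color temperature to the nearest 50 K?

M_in = 10⁶/2815 = 355.24 mireds.
M_out = 355.24 + (-28) = 327.24 mireds.
T_out = 10⁶/327.24 = 3055.9 K → 3050 K.

3050 K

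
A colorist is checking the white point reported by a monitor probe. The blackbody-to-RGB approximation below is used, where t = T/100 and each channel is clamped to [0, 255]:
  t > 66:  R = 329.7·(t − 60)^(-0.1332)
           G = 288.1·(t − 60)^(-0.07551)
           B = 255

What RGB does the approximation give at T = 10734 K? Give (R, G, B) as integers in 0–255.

(197, 215, 255)

t = 10734/100 = 107.34; the t > 66 branch applies.
R = 329.7·(107.34 − 60)^(-0.1332) = 329.7·47.34^(-0.1332) = 329.7·0.59822 = 197.233.
G = 288.1·(107.34 − 60)^(-0.07551) = 288.1·47.34^(-0.07551) = 288.1·0.74731 = 215.301.
B = 255 by definition for t > 66.
Rounded: (197, 215, 255).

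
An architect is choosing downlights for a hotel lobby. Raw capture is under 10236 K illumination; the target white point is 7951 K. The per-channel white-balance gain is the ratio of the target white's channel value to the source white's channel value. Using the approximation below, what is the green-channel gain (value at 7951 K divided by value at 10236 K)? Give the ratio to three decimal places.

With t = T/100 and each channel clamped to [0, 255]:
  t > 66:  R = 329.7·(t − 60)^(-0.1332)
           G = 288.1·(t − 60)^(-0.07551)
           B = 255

At 10236 K (t = 102.36):
  G = 288.1·(102.36 − 60)^(-0.07551) = 288.1·42.36^(-0.07551) = 288.1·0.75361 = 217.116.
At 7951 K (t = 79.51):
  G = 288.1·(79.51 − 60)^(-0.07551) = 288.1·19.51^(-0.07551) = 288.1·0.79905 = 230.206.
Gain = 230.206 / 217.116 = 1.0603 → 1.060.

1.060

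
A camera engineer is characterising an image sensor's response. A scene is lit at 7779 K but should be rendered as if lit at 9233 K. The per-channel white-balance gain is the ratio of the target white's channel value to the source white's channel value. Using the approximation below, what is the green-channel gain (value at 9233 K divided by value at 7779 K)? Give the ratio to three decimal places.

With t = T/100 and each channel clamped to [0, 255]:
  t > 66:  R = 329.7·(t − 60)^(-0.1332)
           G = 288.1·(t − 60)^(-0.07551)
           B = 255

0.956

At 7779 K (t = 77.79):
  G = 288.1·(77.79 − 60)^(-0.07551) = 288.1·17.79^(-0.07551) = 288.1·0.80464 = 231.816.
At 9233 K (t = 92.33):
  G = 288.1·(92.33 − 60)^(-0.07551) = 288.1·32.33^(-0.07551) = 288.1·0.76915 = 221.591.
Gain = 221.591 / 231.816 = 0.9559 → 0.956.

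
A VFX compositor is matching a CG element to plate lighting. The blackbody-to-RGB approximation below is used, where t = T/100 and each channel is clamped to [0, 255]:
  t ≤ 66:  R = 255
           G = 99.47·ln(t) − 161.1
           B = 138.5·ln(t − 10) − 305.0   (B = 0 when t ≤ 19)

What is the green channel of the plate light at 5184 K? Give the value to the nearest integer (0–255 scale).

t = 5184/100 = 51.84; the t ≤ 66 branch applies.
G = 99.47·ln 51.84 − 161.1 = 99.47·3.9482 − 161.1 = 231.624.
Rounded: 232.

232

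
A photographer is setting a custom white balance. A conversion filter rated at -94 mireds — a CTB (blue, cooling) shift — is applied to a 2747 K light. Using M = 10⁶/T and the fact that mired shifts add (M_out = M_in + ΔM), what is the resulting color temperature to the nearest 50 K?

M_in = 10⁶/2747 = 364.03 mireds.
M_out = 364.03 + (-94) = 270.03 mireds.
T_out = 10⁶/270.03 = 3703.2 K → 3700 K.

3700 K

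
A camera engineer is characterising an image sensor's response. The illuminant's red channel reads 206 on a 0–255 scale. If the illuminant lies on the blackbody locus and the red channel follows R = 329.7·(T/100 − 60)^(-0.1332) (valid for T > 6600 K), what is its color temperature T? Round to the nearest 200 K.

(t − 60)^(-0.1332) = 206/329.7 = 0.62481.
t − 60 = 0.62481^(1/-0.1332) = 0.62481^(-7.508) = 34.152, so t = 94.152.
T = 100·t = 9415 K → 9400 K to the nearest 200 K.

9400 K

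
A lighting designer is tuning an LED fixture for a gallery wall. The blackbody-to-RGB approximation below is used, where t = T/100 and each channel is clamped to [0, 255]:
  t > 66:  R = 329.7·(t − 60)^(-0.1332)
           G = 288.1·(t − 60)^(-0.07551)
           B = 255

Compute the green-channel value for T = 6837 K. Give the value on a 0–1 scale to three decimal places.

0.962

t = 6837/100 = 68.37; the t > 66 branch applies.
G = 288.1·(68.37 − 60)^(-0.07551) = 288.1·8.37^(-0.07551) = 288.1·0.85178 = 245.396.
On a 0–1 scale: 245.396/255 = 0.9623 → 0.962.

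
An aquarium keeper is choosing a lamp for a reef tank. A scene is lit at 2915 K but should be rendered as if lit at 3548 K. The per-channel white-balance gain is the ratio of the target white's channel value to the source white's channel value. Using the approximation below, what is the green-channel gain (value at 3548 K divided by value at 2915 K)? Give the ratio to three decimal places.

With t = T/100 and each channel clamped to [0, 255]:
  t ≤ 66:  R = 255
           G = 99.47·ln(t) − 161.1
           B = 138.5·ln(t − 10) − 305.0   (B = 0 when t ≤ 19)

1.112

At 2915 K (t = 29.15):
  G = 99.47·ln 29.15 − 161.1 = 99.47·3.3725 − 161.1 = 174.358.
At 3548 K (t = 35.48):
  G = 99.47·ln 35.48 − 161.1 = 99.47·3.5690 − 161.1 = 193.905.
Gain = 193.905 / 174.358 = 1.1121 → 1.112.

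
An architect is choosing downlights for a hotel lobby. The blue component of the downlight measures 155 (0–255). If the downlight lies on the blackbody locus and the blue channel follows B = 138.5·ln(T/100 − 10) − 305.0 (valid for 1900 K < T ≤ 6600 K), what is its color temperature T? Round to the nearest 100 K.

3800 K

ln(t − 10) = (155 + 305.0) / 138.5 = 3.3213.
t − 10 = e^3.3213 = 27.696, so t = 37.696.
T = 100·t = 3770 K → 3800 K to the nearest 100 K.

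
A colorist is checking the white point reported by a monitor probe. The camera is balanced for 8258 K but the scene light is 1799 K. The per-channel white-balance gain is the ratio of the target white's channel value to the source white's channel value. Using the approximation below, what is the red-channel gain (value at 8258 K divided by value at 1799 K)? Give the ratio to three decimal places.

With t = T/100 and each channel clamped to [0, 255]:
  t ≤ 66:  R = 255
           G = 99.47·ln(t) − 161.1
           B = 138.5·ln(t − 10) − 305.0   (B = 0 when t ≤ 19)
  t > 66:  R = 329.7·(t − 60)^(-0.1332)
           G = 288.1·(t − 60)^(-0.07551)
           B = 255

0.854

At 1799 K (t = 17.99):
  R = 255 by definition for t ≤ 66.
At 8258 K (t = 82.58):
  R = 329.7·(82.58 − 60)^(-0.1332) = 329.7·22.58^(-0.1332) = 329.7·0.66021 = 217.672.
Gain = 217.672 / 255.000 = 0.8536 → 0.854.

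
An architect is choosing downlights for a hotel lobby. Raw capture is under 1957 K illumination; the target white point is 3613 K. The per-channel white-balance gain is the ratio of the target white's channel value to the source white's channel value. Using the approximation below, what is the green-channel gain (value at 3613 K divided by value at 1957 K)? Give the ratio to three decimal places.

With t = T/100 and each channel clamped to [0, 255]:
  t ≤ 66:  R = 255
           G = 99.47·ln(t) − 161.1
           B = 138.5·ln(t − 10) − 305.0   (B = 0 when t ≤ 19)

1.453

At 1957 K (t = 19.57):
  G = 99.47·ln 19.57 − 161.1 = 99.47·2.9740 − 161.1 = 134.724.
At 3613 K (t = 36.13):
  G = 99.47·ln 36.13 − 161.1 = 99.47·3.5871 − 161.1 = 195.711.
Gain = 195.711 / 134.724 = 1.4527 → 1.453.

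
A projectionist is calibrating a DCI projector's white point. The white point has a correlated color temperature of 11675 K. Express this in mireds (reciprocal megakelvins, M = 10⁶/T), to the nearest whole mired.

M = 10⁶ / 11675 = 85.653 → 86 mireds.

86 mireds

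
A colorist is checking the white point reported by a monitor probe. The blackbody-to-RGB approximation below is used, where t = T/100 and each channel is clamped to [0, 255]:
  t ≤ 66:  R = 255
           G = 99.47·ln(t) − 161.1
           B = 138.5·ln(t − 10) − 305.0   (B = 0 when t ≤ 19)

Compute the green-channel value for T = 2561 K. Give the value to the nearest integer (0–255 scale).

t = 2561/100 = 25.61; the t ≤ 66 branch applies.
G = 99.47·ln 25.61 − 161.1 = 99.47·3.2430 − 161.1 = 161.480.
Rounded: 161.

161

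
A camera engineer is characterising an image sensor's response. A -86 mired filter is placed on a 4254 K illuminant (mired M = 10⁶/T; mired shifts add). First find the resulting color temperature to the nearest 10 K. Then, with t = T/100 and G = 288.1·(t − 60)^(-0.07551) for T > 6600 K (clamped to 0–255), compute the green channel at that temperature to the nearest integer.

M_in = 10⁶/4254 = 235.07; M_out = 235.07 + (-86) = 149.07.
T_out = 10⁶/149.07 = 6708.1 K → 6710 K; t = 67.1.
G = 288.1·(67.1 − 60)^(-0.07551) = 288.1·7.1^(-0.07551) = 288.1·0.86243 = 248.465.
Rounded: 248.

248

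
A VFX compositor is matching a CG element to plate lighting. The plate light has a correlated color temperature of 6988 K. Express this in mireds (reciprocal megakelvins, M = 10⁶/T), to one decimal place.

M = 10⁶ / 6988 = 143.102 → 143.1 mireds.

143.1 mireds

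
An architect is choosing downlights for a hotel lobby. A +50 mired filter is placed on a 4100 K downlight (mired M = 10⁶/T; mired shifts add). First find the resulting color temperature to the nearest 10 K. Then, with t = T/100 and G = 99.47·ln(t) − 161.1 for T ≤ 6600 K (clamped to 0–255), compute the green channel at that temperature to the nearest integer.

M_in = 10⁶/4100 = 243.90; M_out = 243.90 + (+50) = 293.90.
T_out = 10⁶/293.90 = 3402.5 K → 3400 K; t = 34.
G = 99.47·ln 34 − 161.1 = 99.47·3.5264 − 161.1 = 189.667.
Rounded: 190.

190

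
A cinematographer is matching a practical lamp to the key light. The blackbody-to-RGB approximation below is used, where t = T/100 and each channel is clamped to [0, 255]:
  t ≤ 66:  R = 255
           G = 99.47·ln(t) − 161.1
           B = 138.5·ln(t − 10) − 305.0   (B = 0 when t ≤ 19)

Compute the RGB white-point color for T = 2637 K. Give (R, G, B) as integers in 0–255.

t = 2637/100 = 26.37; the t ≤ 66 branch applies.
R = 255 by definition for t ≤ 66.
G = 99.47·ln 26.37 − 161.1 = 99.47·3.2722 − 161.1 = 164.388.
B = 138.5·ln(26.37 − 10) − 305.0 = 138.5·ln 16.37 − 305.0 = 138.5·2.7955 − 305.0 = 82.170.
Rounded: (255, 164, 82).

(255, 164, 82)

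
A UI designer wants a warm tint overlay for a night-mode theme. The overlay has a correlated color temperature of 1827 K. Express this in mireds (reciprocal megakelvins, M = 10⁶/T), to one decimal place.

M = 10⁶ / 1827 = 547.345 → 547.3 mireds.

547.3 mireds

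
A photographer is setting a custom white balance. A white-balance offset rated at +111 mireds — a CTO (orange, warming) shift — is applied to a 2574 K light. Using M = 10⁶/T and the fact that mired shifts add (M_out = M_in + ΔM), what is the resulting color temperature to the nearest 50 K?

2000 K

M_in = 10⁶/2574 = 388.50 mireds.
M_out = 388.50 + (+111) = 499.50 mireds.
T_out = 10⁶/499.50 = 2002.0 K → 2000 K.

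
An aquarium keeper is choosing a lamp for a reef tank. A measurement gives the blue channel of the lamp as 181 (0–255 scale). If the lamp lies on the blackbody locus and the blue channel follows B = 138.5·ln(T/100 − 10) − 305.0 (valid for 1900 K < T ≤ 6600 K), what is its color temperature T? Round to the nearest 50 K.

ln(t − 10) = (181 + 305.0) / 138.5 = 3.5090.
t − 10 = e^3.5090 = 33.416, so t = 43.416.
T = 100·t = 4342 K → 4350 K to the nearest 50 K.

4350 K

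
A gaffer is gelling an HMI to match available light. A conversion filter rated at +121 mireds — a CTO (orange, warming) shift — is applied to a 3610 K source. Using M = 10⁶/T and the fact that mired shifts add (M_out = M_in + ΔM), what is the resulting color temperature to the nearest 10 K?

2510 K

M_in = 10⁶/3610 = 277.01 mireds.
M_out = 277.01 + (+121) = 398.01 mireds.
T_out = 10⁶/398.01 = 2512.5 K → 2510 K.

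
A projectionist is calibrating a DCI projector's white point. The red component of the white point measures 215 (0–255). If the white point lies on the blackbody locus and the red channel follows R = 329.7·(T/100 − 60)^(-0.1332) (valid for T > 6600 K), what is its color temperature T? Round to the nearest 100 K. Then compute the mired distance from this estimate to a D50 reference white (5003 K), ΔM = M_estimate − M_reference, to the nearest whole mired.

-82 mireds

(t − 60)^(-0.1332) = 215/329.7 = 0.65211.
t − 60 = 0.65211^(1/-0.1332) = 0.65211^(-7.508) = 24.774, so t = 84.774.
T = 100·t = 8477 K → 8500 K to the nearest 100 K.
M_estimate = 10⁶/8500 = 117.65; M_reference = 10⁶/5003 = 199.88.
ΔM = 117.65 − 199.88 = -82.23 → -82 mireds.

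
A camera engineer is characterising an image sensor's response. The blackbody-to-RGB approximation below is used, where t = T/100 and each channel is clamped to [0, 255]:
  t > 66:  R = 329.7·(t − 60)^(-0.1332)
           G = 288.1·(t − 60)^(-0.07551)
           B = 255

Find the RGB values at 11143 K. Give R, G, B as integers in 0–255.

t = 11143/100 = 111.43; the t > 66 branch applies.
R = 329.7·(111.43 − 60)^(-0.1332) = 329.7·51.43^(-0.1332) = 329.7·0.59165 = 195.067.
G = 288.1·(111.43 − 60)^(-0.07551) = 288.1·51.43^(-0.07551) = 288.1·0.74265 = 213.958.
B = 255 by definition for t > 66.
Rounded: (195, 214, 255).

R=195, G=214, B=255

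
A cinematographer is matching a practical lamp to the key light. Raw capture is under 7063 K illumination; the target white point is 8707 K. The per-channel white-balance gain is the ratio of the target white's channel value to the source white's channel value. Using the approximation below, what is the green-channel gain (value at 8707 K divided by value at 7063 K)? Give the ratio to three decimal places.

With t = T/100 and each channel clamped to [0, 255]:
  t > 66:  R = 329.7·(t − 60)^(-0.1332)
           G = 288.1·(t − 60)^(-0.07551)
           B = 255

0.932

At 7063 K (t = 70.63):
  G = 288.1·(70.63 − 60)^(-0.07551) = 288.1·10.63^(-0.07551) = 288.1·0.83654 = 241.007.
At 8707 K (t = 87.07):
  G = 288.1·(87.07 − 60)^(-0.07551) = 288.1·27.07^(-0.07551) = 288.1·0.77953 = 224.583.
Gain = 224.583 / 241.007 = 0.9319 → 0.932.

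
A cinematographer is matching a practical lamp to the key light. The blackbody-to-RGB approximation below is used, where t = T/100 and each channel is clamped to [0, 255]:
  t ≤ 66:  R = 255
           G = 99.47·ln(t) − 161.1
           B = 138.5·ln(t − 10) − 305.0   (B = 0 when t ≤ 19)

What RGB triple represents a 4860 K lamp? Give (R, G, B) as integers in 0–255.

(255, 225, 201)

t = 4860/100 = 48.6; the t ≤ 66 branch applies.
R = 255 by definition for t ≤ 66.
G = 99.47·ln 48.6 − 161.1 = 99.47·3.8836 − 161.1 = 225.204.
B = 138.5·ln(48.6 − 10) − 305.0 = 138.5·ln 38.6 − 305.0 = 138.5·3.6533 − 305.0 = 200.975.
Rounded: (255, 225, 201).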